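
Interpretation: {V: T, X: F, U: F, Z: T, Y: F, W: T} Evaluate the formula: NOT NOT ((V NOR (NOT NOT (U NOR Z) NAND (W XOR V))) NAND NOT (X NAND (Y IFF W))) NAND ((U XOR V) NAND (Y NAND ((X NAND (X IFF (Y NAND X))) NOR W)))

U NOR Z = F NOR T = F
NOT (U NOR Z) = NOT F = T
NOT NOT (U NOR Z) = NOT T = F
W XOR V = T XOR T = F
NOT NOT (U NOR Z) NAND (W XOR V) = F NAND F = T
V NOR (NOT NOT (U NOR Z) NAND (W XOR V)) = T NOR T = F
Y IFF W = F IFF T = F
X NAND (Y IFF W) = F NAND F = T
NOT (X NAND (Y IFF W)) = NOT T = F
(V NOR (NOT NOT (U NOR Z) NAND (W XOR V))) NAND NOT (X NAND (Y IFF W)) = F NAND F = T
NOT ((V NOR (NOT NOT (U NOR Z) NAND (W XOR V))) NAND NOT (X NAND (Y IFF W))) = NOT T = F
NOT NOT ((V NOR (NOT NOT (U NOR Z) NAND (W XOR V))) NAND NOT (X NAND (Y IFF W))) = NOT F = T
U XOR V = F XOR T = T
Y NAND X = F NAND F = T
X IFF (Y NAND X) = F IFF T = F
X NAND (X IFF (Y NAND X)) = F NAND F = T
(X NAND (X IFF (Y NAND X))) NOR W = T NOR T = F
Y NAND ((X NAND (X IFF (Y NAND X))) NOR W) = F NAND F = T
(U XOR V) NAND (Y NAND ((X NAND (X IFF (Y NAND X))) NOR W)) = T NAND T = F
NOT NOT ((V NOR (NOT NOT (U NOR Z) NAND (W XOR V))) NAND NOT (X NAND (Y IFF W))) NAND ((U XOR V) NAND (Y NAND ((X NAND (X IFF (Y NAND X))) NOR W))) = T NAND F = T

T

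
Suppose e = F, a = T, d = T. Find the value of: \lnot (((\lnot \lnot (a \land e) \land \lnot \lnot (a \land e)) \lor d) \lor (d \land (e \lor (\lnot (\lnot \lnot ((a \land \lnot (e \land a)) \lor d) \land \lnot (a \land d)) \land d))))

F

a \land e = T \land F = F
\lnot (a \land e) = \lnot F = T
\lnot \lnot (a \land e) = \lnot T = F
a \land e = T \land F = F
\lnot (a \land e) = \lnot F = T
\lnot \lnot (a \land e) = \lnot T = F
\lnot \lnot (a \land e) \land \lnot \lnot (a \land e) = F \land F = F
(\lnot \lnot (a \land e) \land \lnot \lnot (a \land e)) \lor d = F \lor T = T
e \land a = F \land T = F
\lnot (e \land a) = \lnot F = T
a \land \lnot (e \land a) = T \land T = T
(a \land \lnot (e \land a)) \lor d = T \lor T = T
\lnot ((a \land \lnot (e \land a)) \lor d) = \lnot T = F
\lnot \lnot ((a \land \lnot (e \land a)) \lor d) = \lnot F = T
a \land d = T \land T = T
\lnot (a \land d) = \lnot T = F
\lnot \lnot ((a \land \lnot (e \land a)) \lor d) \land \lnot (a \land d) = T \land F = F
\lnot (\lnot \lnot ((a \land \lnot (e \land a)) \lor d) \land \lnot (a \land d)) = \lnot F = T
\lnot (\lnot \lnot ((a \land \lnot (e \land a)) \lor d) \land \lnot (a \land d)) \land d = T \land T = T
e \lor (\lnot (\lnot \lnot ((a \land \lnot (e \land a)) \lor d) \land \lnot (a \land d)) \land d) = F \lor T = T
d \land (e \lor (\lnot (\lnot \lnot ((a \land \lnot (e \land a)) \lor d) \land \lnot (a \land d)) \land d)) = T \land T = T
((\lnot \lnot (a \land e) \land \lnot \lnot (a \land e)) \lor d) \lor (d \land (e \lor (\lnot (\lnot \lnot ((a \land \lnot (e \land a)) \lor d) \land \lnot (a \land d)) \land d))) = T \lor T = T
\lnot (((\lnot \lnot (a \land e) \land \lnot \lnot (a \land e)) \lor d) \lor (d \land (e \lor (\lnot (\lnot \lnot ((a \land \lnot (e \land a)) \lor d) \land \lnot (a \land d)) \land d)))) = \lnot T = F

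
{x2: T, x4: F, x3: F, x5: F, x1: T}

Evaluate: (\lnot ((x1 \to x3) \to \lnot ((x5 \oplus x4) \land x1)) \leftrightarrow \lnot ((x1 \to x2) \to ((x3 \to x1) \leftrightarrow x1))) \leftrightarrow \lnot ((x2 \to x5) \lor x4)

T

x1 \to x3 = T \to F = F
x5 \oplus x4 = F \oplus F = F
(x5 \oplus x4) \land x1 = F \land T = F
\lnot ((x5 \oplus x4) \land x1) = \lnot F = T
(x1 \to x3) \to \lnot ((x5 \oplus x4) \land x1) = F \to T = T
\lnot ((x1 \to x3) \to \lnot ((x5 \oplus x4) \land x1)) = \lnot T = F
x1 \to x2 = T \to T = T
x3 \to x1 = F \to T = T
(x3 \to x1) \leftrightarrow x1 = T \leftrightarrow T = T
(x1 \to x2) \to ((x3 \to x1) \leftrightarrow x1) = T \to T = T
\lnot ((x1 \to x2) \to ((x3 \to x1) \leftrightarrow x1)) = \lnot T = F
\lnot ((x1 \to x3) \to \lnot ((x5 \oplus x4) \land x1)) \leftrightarrow \lnot ((x1 \to x2) \to ((x3 \to x1) \leftrightarrow x1)) = F \leftrightarrow F = T
x2 \to x5 = T \to F = F
(x2 \to x5) \lor x4 = F \lor F = F
\lnot ((x2 \to x5) \lor x4) = \lnot F = T
(\lnot ((x1 \to x3) \to \lnot ((x5 \oplus x4) \land x1)) \leftrightarrow \lnot ((x1 \to x2) \to ((x3 \to x1) \leftrightarrow x1))) \leftrightarrow \lnot ((x2 \to x5) \lor x4) = T \leftrightarrow T = T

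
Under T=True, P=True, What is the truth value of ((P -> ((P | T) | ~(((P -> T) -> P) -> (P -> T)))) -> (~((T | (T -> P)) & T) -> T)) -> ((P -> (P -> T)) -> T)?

True

P | T = True | True = True
P -> T = True -> True = True
(P -> T) -> P = True -> True = True
P -> T = True -> True = True
((P -> T) -> P) -> (P -> T) = True -> True = True
~(((P -> T) -> P) -> (P -> T)) = ~True = False
(P | T) | ~(((P -> T) -> P) -> (P -> T)) = True | False = True
P -> ((P | T) | ~(((P -> T) -> P) -> (P -> T))) = True -> True = True
T -> P = True -> True = True
T | (T -> P) = True | True = True
(T | (T -> P)) & T = True & True = True
~((T | (T -> P)) & T) = ~True = False
~((T | (T -> P)) & T) -> T = False -> True = True
(P -> ((P | T) | ~(((P -> T) -> P) -> (P -> T)))) -> (~((T | (T -> P)) & T) -> T) = True -> True = True
P -> T = True -> True = True
P -> (P -> T) = True -> True = True
(P -> (P -> T)) -> T = True -> True = True
((P -> ((P | T) | ~(((P -> T) -> P) -> (P -> T)))) -> (~((T | (T -> P)) & T) -> T)) -> ((P -> (P -> T)) -> T) = True -> True = True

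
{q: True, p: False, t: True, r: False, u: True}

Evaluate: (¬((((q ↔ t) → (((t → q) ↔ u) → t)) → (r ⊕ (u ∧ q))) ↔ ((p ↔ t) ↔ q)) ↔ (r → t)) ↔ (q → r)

False

q ↔ t = True ↔ True = True
t → q = True → True = True
(t → q) ↔ u = True ↔ True = True
((t → q) ↔ u) → t = True → True = True
(q ↔ t) → (((t → q) ↔ u) → t) = True → True = True
u ∧ q = True ∧ True = True
r ⊕ (u ∧ q) = False ⊕ True = True
((q ↔ t) → (((t → q) ↔ u) → t)) → (r ⊕ (u ∧ q)) = True → True = True
p ↔ t = False ↔ True = False
(p ↔ t) ↔ q = False ↔ True = False
(((q ↔ t) → (((t → q) ↔ u) → t)) → (r ⊕ (u ∧ q))) ↔ ((p ↔ t) ↔ q) = True ↔ False = False
¬((((q ↔ t) → (((t → q) ↔ u) → t)) → (r ⊕ (u ∧ q))) ↔ ((p ↔ t) ↔ q)) = ¬False = True
r → t = False → True = True
¬((((q ↔ t) → (((t → q) ↔ u) → t)) → (r ⊕ (u ∧ q))) ↔ ((p ↔ t) ↔ q)) ↔ (r → t) = True ↔ True = True
q → r = True → False = False
(¬((((q ↔ t) → (((t → q) ↔ u) → t)) → (r ⊕ (u ∧ q))) ↔ ((p ↔ t) ↔ q)) ↔ (r → t)) ↔ (q → r) = True ↔ False = False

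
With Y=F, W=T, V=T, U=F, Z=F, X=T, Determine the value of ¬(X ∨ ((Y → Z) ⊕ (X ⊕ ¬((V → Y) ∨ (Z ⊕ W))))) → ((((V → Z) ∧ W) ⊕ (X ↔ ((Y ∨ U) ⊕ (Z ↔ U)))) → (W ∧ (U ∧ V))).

Y → Z = F → F = T
V → Y = T → F = F
Z ⊕ W = F ⊕ T = T
(V → Y) ∨ (Z ⊕ W) = F ∨ T = T
¬((V → Y) ∨ (Z ⊕ W)) = ¬T = F
X ⊕ ¬((V → Y) ∨ (Z ⊕ W)) = T ⊕ F = T
(Y → Z) ⊕ (X ⊕ ¬((V → Y) ∨ (Z ⊕ W))) = T ⊕ T = F
X ∨ ((Y → Z) ⊕ (X ⊕ ¬((V → Y) ∨ (Z ⊕ W)))) = T ∨ F = T
¬(X ∨ ((Y → Z) ⊕ (X ⊕ ¬((V → Y) ∨ (Z ⊕ W))))) = ¬T = F
V → Z = T → F = F
(V → Z) ∧ W = F ∧ T = F
Y ∨ U = F ∨ F = F
Z ↔ U = F ↔ F = T
(Y ∨ U) ⊕ (Z ↔ U) = F ⊕ T = T
X ↔ ((Y ∨ U) ⊕ (Z ↔ U)) = T ↔ T = T
((V → Z) ∧ W) ⊕ (X ↔ ((Y ∨ U) ⊕ (Z ↔ U))) = F ⊕ T = T
U ∧ V = F ∧ T = F
W ∧ (U ∧ V) = T ∧ F = F
(((V → Z) ∧ W) ⊕ (X ↔ ((Y ∨ U) ⊕ (Z ↔ U)))) → (W ∧ (U ∧ V)) = T → F = F
¬(X ∨ ((Y → Z) ⊕ (X ⊕ ¬((V → Y) ∨ (Z ⊕ W))))) → ((((V → Z) ∧ W) ⊕ (X ↔ ((Y ∨ U) ⊕ (Z ↔ U)))) → (W ∧ (U ∧ V))) = F → F = T

T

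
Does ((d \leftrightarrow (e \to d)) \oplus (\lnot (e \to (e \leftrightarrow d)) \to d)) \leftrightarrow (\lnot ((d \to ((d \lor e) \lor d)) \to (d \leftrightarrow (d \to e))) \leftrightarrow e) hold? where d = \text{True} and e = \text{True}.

e \to d = \text{True} \to \text{True} = \text{True}
d \leftrightarrow (e \to d) = \text{True} \leftrightarrow \text{True} = \text{True}
e \leftrightarrow d = \text{True} \leftrightarrow \text{True} = \text{True}
e \to (e \leftrightarrow d) = \text{True} \to \text{True} = \text{True}
\lnot (e \to (e \leftrightarrow d)) = \lnot \text{True} = \text{False}
\lnot (e \to (e \leftrightarrow d)) \to d = \text{False} \to \text{True} = \text{True}
(d \leftrightarrow (e \to d)) \oplus (\lnot (e \to (e \leftrightarrow d)) \to d) = \text{True} \oplus \text{True} = \text{False}
d \lor e = \text{True} \lor \text{True} = \text{True}
(d \lor e) \lor d = \text{True} \lor \text{True} = \text{True}
d \to ((d \lor e) \lor d) = \text{True} \to \text{True} = \text{True}
d \to e = \text{True} \to \text{True} = \text{True}
d \leftrightarrow (d \to e) = \text{True} \leftrightarrow \text{True} = \text{True}
(d \to ((d \lor e) \lor d)) \to (d \leftrightarrow (d \to e)) = \text{True} \to \text{True} = \text{True}
\lnot ((d \to ((d \lor e) \lor d)) \to (d \leftrightarrow (d \to e))) = \lnot \text{True} = \text{False}
\lnot ((d \to ((d \lor e) \lor d)) \to (d \leftrightarrow (d \to e))) \leftrightarrow e = \text{False} \leftrightarrow \text{True} = \text{False}
((d \leftrightarrow (e \to d)) \oplus (\lnot (e \to (e \leftrightarrow d)) \to d)) \leftrightarrow (\lnot ((d \to ((d \lor e) \lor d)) \to (d \leftrightarrow (d \to e))) \leftrightarrow e) = \text{False} \leftrightarrow \text{False} = \text{True}

\text{True}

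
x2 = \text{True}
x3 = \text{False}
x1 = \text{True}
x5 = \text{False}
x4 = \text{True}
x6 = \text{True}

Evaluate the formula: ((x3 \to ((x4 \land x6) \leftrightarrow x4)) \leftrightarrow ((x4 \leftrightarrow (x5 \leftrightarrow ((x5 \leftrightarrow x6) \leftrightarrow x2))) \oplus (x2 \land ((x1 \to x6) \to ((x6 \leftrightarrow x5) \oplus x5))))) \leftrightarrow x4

\text{True}

x4 \land x6 = \text{True} \land \text{True} = \text{True}
(x4 \land x6) \leftrightarrow x4 = \text{True} \leftrightarrow \text{True} = \text{True}
x3 \to ((x4 \land x6) \leftrightarrow x4) = \text{False} \to \text{True} = \text{True}
x5 \leftrightarrow x6 = \text{False} \leftrightarrow \text{True} = \text{False}
(x5 \leftrightarrow x6) \leftrightarrow x2 = \text{False} \leftrightarrow \text{True} = \text{False}
x5 \leftrightarrow ((x5 \leftrightarrow x6) \leftrightarrow x2) = \text{False} \leftrightarrow \text{False} = \text{True}
x4 \leftrightarrow (x5 \leftrightarrow ((x5 \leftrightarrow x6) \leftrightarrow x2)) = \text{True} \leftrightarrow \text{True} = \text{True}
x1 \to x6 = \text{True} \to \text{True} = \text{True}
x6 \leftrightarrow x5 = \text{True} \leftrightarrow \text{False} = \text{False}
(x6 \leftrightarrow x5) \oplus x5 = \text{False} \oplus \text{False} = \text{False}
(x1 \to x6) \to ((x6 \leftrightarrow x5) \oplus x5) = \text{True} \to \text{False} = \text{False}
x2 \land ((x1 \to x6) \to ((x6 \leftrightarrow x5) \oplus x5)) = \text{True} \land \text{False} = \text{False}
(x4 \leftrightarrow (x5 \leftrightarrow ((x5 \leftrightarrow x6) \leftrightarrow x2))) \oplus (x2 \land ((x1 \to x6) \to ((x6 \leftrightarrow x5) \oplus x5))) = \text{True} \oplus \text{False} = \text{True}
(x3 \to ((x4 \land x6) \leftrightarrow x4)) \leftrightarrow ((x4 \leftrightarrow (x5 \leftrightarrow ((x5 \leftrightarrow x6) \leftrightarrow x2))) \oplus (x2 \land ((x1 \to x6) \to ((x6 \leftrightarrow x5) \oplus x5)))) = \text{True} \leftrightarrow \text{True} = \text{True}
((x3 \to ((x4 \land x6) \leftrightarrow x4)) \leftrightarrow ((x4 \leftrightarrow (x5 \leftrightarrow ((x5 \leftrightarrow x6) \leftrightarrow x2))) \oplus (x2 \land ((x1 \to x6) \to ((x6 \leftrightarrow x5) \oplus x5))))) \leftrightarrow x4 = \text{True} \leftrightarrow \text{True} = \text{True}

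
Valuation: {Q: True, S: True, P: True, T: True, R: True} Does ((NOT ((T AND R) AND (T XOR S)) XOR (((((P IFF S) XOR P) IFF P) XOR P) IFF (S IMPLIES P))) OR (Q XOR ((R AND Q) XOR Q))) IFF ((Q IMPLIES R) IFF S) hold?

True

T AND R = True AND True = True
T XOR S = True XOR True = False
(T AND R) AND (T XOR S) = True AND False = False
NOT ((T AND R) AND (T XOR S)) = NOT False = True
P IFF S = True IFF True = True
(P IFF S) XOR P = True XOR True = False
((P IFF S) XOR P) IFF P = False IFF True = False
(((P IFF S) XOR P) IFF P) XOR P = False XOR True = True
S IMPLIES P = True IMPLIES True = True
((((P IFF S) XOR P) IFF P) XOR P) IFF (S IMPLIES P) = True IFF True = True
NOT ((T AND R) AND (T XOR S)) XOR (((((P IFF S) XOR P) IFF P) XOR P) IFF (S IMPLIES P)) = True XOR True = False
R AND Q = True AND True = True
(R AND Q) XOR Q = True XOR True = False
Q XOR ((R AND Q) XOR Q) = True XOR False = True
(NOT ((T AND R) AND (T XOR S)) XOR (((((P IFF S) XOR P) IFF P) XOR P) IFF (S IMPLIES P))) OR (Q XOR ((R AND Q) XOR Q)) = False OR True = True
Q IMPLIES R = True IMPLIES True = True
(Q IMPLIES R) IFF S = True IFF True = True
((NOT ((T AND R) AND (T XOR S)) XOR (((((P IFF S) XOR P) IFF P) XOR P) IFF (S IMPLIES P))) OR (Q XOR ((R AND Q) XOR Q))) IFF ((Q IMPLIES R) IFF S) = True IFF True = True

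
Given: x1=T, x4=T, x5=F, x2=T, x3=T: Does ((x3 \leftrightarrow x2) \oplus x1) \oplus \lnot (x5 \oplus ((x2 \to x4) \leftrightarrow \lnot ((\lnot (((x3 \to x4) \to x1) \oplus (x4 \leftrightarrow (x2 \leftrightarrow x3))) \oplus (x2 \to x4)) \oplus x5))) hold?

x3 \leftrightarrow x2 = T \leftrightarrow T = T
(x3 \leftrightarrow x2) \oplus x1 = T \oplus T = F
x2 \to x4 = T \to T = T
x3 \to x4 = T \to T = T
(x3 \to x4) \to x1 = T \to T = T
x2 \leftrightarrow x3 = T \leftrightarrow T = T
x4 \leftrightarrow (x2 \leftrightarrow x3) = T \leftrightarrow T = T
((x3 \to x4) \to x1) \oplus (x4 \leftrightarrow (x2 \leftrightarrow x3)) = T \oplus T = F
\lnot (((x3 \to x4) \to x1) \oplus (x4 \leftrightarrow (x2 \leftrightarrow x3))) = \lnot F = T
x2 \to x4 = T \to T = T
\lnot (((x3 \to x4) \to x1) \oplus (x4 \leftrightarrow (x2 \leftrightarrow x3))) \oplus (x2 \to x4) = T \oplus T = F
(\lnot (((x3 \to x4) \to x1) \oplus (x4 \leftrightarrow (x2 \leftrightarrow x3))) \oplus (x2 \to x4)) \oplus x5 = F \oplus F = F
\lnot ((\lnot (((x3 \to x4) \to x1) \oplus (x4 \leftrightarrow (x2 \leftrightarrow x3))) \oplus (x2 \to x4)) \oplus x5) = \lnot F = T
(x2 \to x4) \leftrightarrow \lnot ((\lnot (((x3 \to x4) \to x1) \oplus (x4 \leftrightarrow (x2 \leftrightarrow x3))) \oplus (x2 \to x4)) \oplus x5) = T \leftrightarrow T = T
x5 \oplus ((x2 \to x4) \leftrightarrow \lnot ((\lnot (((x3 \to x4) \to x1) \oplus (x4 \leftrightarrow (x2 \leftrightarrow x3))) \oplus (x2 \to x4)) \oplus x5)) = F \oplus T = T
\lnot (x5 \oplus ((x2 \to x4) \leftrightarrow \lnot ((\lnot (((x3 \to x4) \to x1) \oplus (x4 \leftrightarrow (x2 \leftrightarrow x3))) \oplus (x2 \to x4)) \oplus x5))) = \lnot T = F
((x3 \leftrightarrow x2) \oplus x1) \oplus \lnot (x5 \oplus ((x2 \to x4) \leftrightarrow \lnot ((\lnot (((x3 \to x4) \to x1) \oplus (x4 \leftrightarrow (x2 \leftrightarrow x3))) \oplus (x2 \to x4)) \oplus x5))) = F \oplus F = F

F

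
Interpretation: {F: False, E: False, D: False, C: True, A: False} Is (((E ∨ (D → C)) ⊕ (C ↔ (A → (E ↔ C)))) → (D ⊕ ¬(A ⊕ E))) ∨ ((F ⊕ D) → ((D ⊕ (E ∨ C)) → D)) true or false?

True

D → C = False → True = True
E ∨ (D → C) = False ∨ True = True
E ↔ C = False ↔ True = False
A → (E ↔ C) = False → False = True
C ↔ (A → (E ↔ C)) = True ↔ True = True
(E ∨ (D → C)) ⊕ (C ↔ (A → (E ↔ C))) = True ⊕ True = False
A ⊕ E = False ⊕ False = False
¬(A ⊕ E) = ¬False = True
D ⊕ ¬(A ⊕ E) = False ⊕ True = True
((E ∨ (D → C)) ⊕ (C ↔ (A → (E ↔ C)))) → (D ⊕ ¬(A ⊕ E)) = False → True = True
F ⊕ D = False ⊕ False = False
E ∨ C = False ∨ True = True
D ⊕ (E ∨ C) = False ⊕ True = True
(D ⊕ (E ∨ C)) → D = True → False = False
(F ⊕ D) → ((D ⊕ (E ∨ C)) → D) = False → False = True
(((E ∨ (D → C)) ⊕ (C ↔ (A → (E ↔ C)))) → (D ⊕ ¬(A ⊕ E))) ∨ ((F ⊕ D) → ((D ⊕ (E ∨ C)) → D)) = True ∨ True = True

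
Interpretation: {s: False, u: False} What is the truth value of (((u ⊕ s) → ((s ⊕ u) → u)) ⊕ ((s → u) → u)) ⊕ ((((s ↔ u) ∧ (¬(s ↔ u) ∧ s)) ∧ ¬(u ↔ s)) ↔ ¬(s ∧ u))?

True

u ⊕ s = False ⊕ False = False
s ⊕ u = False ⊕ False = False
(s ⊕ u) → u = False → False = True
(u ⊕ s) → ((s ⊕ u) → u) = False → True = True
s → u = False → False = True
(s → u) → u = True → False = False
((u ⊕ s) → ((s ⊕ u) → u)) ⊕ ((s → u) → u) = True ⊕ False = True
s ↔ u = False ↔ False = True
s ↔ u = False ↔ False = True
¬(s ↔ u) = ¬True = False
¬(s ↔ u) ∧ s = False ∧ False = False
(s ↔ u) ∧ (¬(s ↔ u) ∧ s) = True ∧ False = False
u ↔ s = False ↔ False = True
¬(u ↔ s) = ¬True = False
((s ↔ u) ∧ (¬(s ↔ u) ∧ s)) ∧ ¬(u ↔ s) = False ∧ False = False
s ∧ u = False ∧ False = False
¬(s ∧ u) = ¬False = True
(((s ↔ u) ∧ (¬(s ↔ u) ∧ s)) ∧ ¬(u ↔ s)) ↔ ¬(s ∧ u) = False ↔ True = False
(((u ⊕ s) → ((s ⊕ u) → u)) ⊕ ((s → u) → u)) ⊕ ((((s ↔ u) ∧ (¬(s ↔ u) ∧ s)) ∧ ¬(u ↔ s)) ↔ ¬(s ∧ u)) = True ⊕ False = True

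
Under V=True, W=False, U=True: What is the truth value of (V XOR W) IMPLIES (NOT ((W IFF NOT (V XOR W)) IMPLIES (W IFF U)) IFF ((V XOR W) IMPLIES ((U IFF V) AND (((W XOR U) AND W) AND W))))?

V XOR W = True XOR False = True
V XOR W = True XOR False = True
NOT (V XOR W) = NOT True = False
W IFF NOT (V XOR W) = False IFF False = True
W IFF U = False IFF True = False
(W IFF NOT (V XOR W)) IMPLIES (W IFF U) = True IMPLIES False = False
NOT ((W IFF NOT (V XOR W)) IMPLIES (W IFF U)) = NOT False = True
V XOR W = True XOR False = True
U IFF V = True IFF True = True
W XOR U = False XOR True = True
(W XOR U) AND W = True AND False = False
((W XOR U) AND W) AND W = False AND False = False
(U IFF V) AND (((W XOR U) AND W) AND W) = True AND False = False
(V XOR W) IMPLIES ((U IFF V) AND (((W XOR U) AND W) AND W)) = True IMPLIES False = False
NOT ((W IFF NOT (V XOR W)) IMPLIES (W IFF U)) IFF ((V XOR W) IMPLIES ((U IFF V) AND (((W XOR U) AND W) AND W))) = True IFF False = False
(V XOR W) IMPLIES (NOT ((W IFF NOT (V XOR W)) IMPLIES (W IFF U)) IFF ((V XOR W) IMPLIES ((U IFF V) AND (((W XOR U) AND W) AND W)))) = True IMPLIES False = False

False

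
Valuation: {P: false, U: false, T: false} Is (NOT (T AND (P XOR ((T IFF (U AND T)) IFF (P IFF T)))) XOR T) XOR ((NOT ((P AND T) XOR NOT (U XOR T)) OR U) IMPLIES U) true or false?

Substituting P=false, U=false, T=false:
U AND T = false AND false = false
T IFF (U AND T) = false IFF false = true
P IFF T = false IFF false = true
(T IFF (U AND T)) IFF (P IFF T) = true IFF true = true
P XOR ((T IFF (U AND T)) IFF (P IFF T)) = false XOR true = true
T AND (P XOR ((T IFF (U AND T)) IFF (P IFF T))) = false AND true = false
NOT (T AND (P XOR ((T IFF (U AND T)) IFF (P IFF T)))) = NOT false = true
NOT (T AND (P XOR ((T IFF (U AND T)) IFF (P IFF T)))) XOR T = true XOR false = true
P AND T = false AND false = false
U XOR T = false XOR false = false
NOT (U XOR T) = NOT false = true
(P AND T) XOR NOT (U XOR T) = false XOR true = true
NOT ((P AND T) XOR NOT (U XOR T)) = NOT true = false
NOT ((P AND T) XOR NOT (U XOR T)) OR U = false OR false = false
(NOT ((P AND T) XOR NOT (U XOR T)) OR U) IMPLIES U = false IMPLIES false = true
(NOT (T AND (P XOR ((T IFF (U AND T)) IFF (P IFF T)))) XOR T) XOR ((NOT ((P AND T) XOR NOT (U XOR T)) OR U) IMPLIES U) = true XOR true = false

false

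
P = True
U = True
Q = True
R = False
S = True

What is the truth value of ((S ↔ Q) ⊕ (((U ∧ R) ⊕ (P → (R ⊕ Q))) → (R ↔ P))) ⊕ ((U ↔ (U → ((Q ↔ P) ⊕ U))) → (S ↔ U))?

S ↔ Q = True ↔ True = True
U ∧ R = True ∧ False = False
R ⊕ Q = False ⊕ True = True
P → (R ⊕ Q) = True → True = True
(U ∧ R) ⊕ (P → (R ⊕ Q)) = False ⊕ True = True
R ↔ P = False ↔ True = False
((U ∧ R) ⊕ (P → (R ⊕ Q))) → (R ↔ P) = True → False = False
(S ↔ Q) ⊕ (((U ∧ R) ⊕ (P → (R ⊕ Q))) → (R ↔ P)) = True ⊕ False = True
Q ↔ P = True ↔ True = True
(Q ↔ P) ⊕ U = True ⊕ True = False
U → ((Q ↔ P) ⊕ U) = True → False = False
U ↔ (U → ((Q ↔ P) ⊕ U)) = True ↔ False = False
S ↔ U = True ↔ True = True
(U ↔ (U → ((Q ↔ P) ⊕ U))) → (S ↔ U) = False → True = True
((S ↔ Q) ⊕ (((U ∧ R) ⊕ (P → (R ⊕ Q))) → (R ↔ P))) ⊕ ((U ↔ (U → ((Q ↔ P) ⊕ U))) → (S ↔ U)) = True ⊕ True = False

False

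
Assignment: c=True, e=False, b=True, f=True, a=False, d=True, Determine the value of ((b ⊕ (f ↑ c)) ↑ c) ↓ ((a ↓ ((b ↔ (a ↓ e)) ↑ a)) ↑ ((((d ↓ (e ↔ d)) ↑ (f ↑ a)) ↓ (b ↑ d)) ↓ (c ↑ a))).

f ↑ c = True ↑ True = False
b ⊕ (f ↑ c) = True ⊕ False = True
(b ⊕ (f ↑ c)) ↑ c = True ↑ True = False
a ↓ e = False ↓ False = True
b ↔ (a ↓ e) = True ↔ True = True
(b ↔ (a ↓ e)) ↑ a = True ↑ False = True
a ↓ ((b ↔ (a ↓ e)) ↑ a) = False ↓ True = False
e ↔ d = False ↔ True = False
d ↓ (e ↔ d) = True ↓ False = False
f ↑ a = True ↑ False = True
(d ↓ (e ↔ d)) ↑ (f ↑ a) = False ↑ True = True
b ↑ d = True ↑ True = False
((d ↓ (e ↔ d)) ↑ (f ↑ a)) ↓ (b ↑ d) = True ↓ False = False
c ↑ a = True ↑ False = True
(((d ↓ (e ↔ d)) ↑ (f ↑ a)) ↓ (b ↑ d)) ↓ (c ↑ a) = False ↓ True = False
(a ↓ ((b ↔ (a ↓ e)) ↑ a)) ↑ ((((d ↓ (e ↔ d)) ↑ (f ↑ a)) ↓ (b ↑ d)) ↓ (c ↑ a)) = False ↑ False = True
((b ⊕ (f ↑ c)) ↑ c) ↓ ((a ↓ ((b ↔ (a ↓ e)) ↑ a)) ↑ ((((d ↓ (e ↔ d)) ↑ (f ↑ a)) ↓ (b ↑ d)) ↓ (c ↑ a))) = False ↓ True = False

False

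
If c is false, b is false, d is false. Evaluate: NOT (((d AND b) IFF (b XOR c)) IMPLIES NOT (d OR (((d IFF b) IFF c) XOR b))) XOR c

d AND b = F AND F = F
b XOR c = F XOR F = F
(d AND b) IFF (b XOR c) = F IFF F = T
d IFF b = F IFF F = T
(d IFF b) IFF c = T IFF F = F
((d IFF b) IFF c) XOR b = F XOR F = F
d OR (((d IFF b) IFF c) XOR b) = F OR F = F
NOT (d OR (((d IFF b) IFF c) XOR b)) = NOT F = T
((d AND b) IFF (b XOR c)) IMPLIES NOT (d OR (((d IFF b) IFF c) XOR b)) = T IMPLIES T = T
NOT (((d AND b) IFF (b XOR c)) IMPLIES NOT (d OR (((d IFF b) IFF c) XOR b))) = NOT T = F
NOT (((d AND b) IFF (b XOR c)) IMPLIES NOT (d OR (((d IFF b) IFF c) XOR b))) XOR c = F XOR F = F

F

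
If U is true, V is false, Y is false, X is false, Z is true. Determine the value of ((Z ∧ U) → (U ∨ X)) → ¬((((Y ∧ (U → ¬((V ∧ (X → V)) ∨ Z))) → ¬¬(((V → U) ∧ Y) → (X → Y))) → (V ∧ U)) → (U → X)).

Z ∧ U = True ∧ True = True
U ∨ X = True ∨ False = True
(Z ∧ U) → (U ∨ X) = True → True = True
X → V = False → False = True
V ∧ (X → V) = False ∧ True = False
(V ∧ (X → V)) ∨ Z = False ∨ True = True
¬((V ∧ (X → V)) ∨ Z) = ¬True = False
U → ¬((V ∧ (X → V)) ∨ Z) = True → False = False
Y ∧ (U → ¬((V ∧ (X → V)) ∨ Z)) = False ∧ False = False
V → U = False → True = True
(V → U) ∧ Y = True ∧ False = False
X → Y = False → False = True
((V → U) ∧ Y) → (X → Y) = False → True = True
¬(((V → U) ∧ Y) → (X → Y)) = ¬True = False
¬¬(((V → U) ∧ Y) → (X → Y)) = ¬False = True
(Y ∧ (U → ¬((V ∧ (X → V)) ∨ Z))) → ¬¬(((V → U) ∧ Y) → (X → Y)) = False → True = True
V ∧ U = False ∧ True = False
((Y ∧ (U → ¬((V ∧ (X → V)) ∨ Z))) → ¬¬(((V → U) ∧ Y) → (X → Y))) → (V ∧ U) = True → False = False
U → X = True → False = False
(((Y ∧ (U → ¬((V ∧ (X → V)) ∨ Z))) → ¬¬(((V → U) ∧ Y) → (X → Y))) → (V ∧ U)) → (U → X) = False → False = True
¬((((Y ∧ (U → ¬((V ∧ (X → V)) ∨ Z))) → ¬¬(((V → U) ∧ Y) → (X → Y))) → (V ∧ U)) → (U → X)) = ¬True = False
((Z ∧ U) → (U ∨ X)) → ¬((((Y ∧ (U → ¬((V ∧ (X → V)) ∨ Z))) → ¬¬(((V → U) ∧ Y) → (X → Y))) → (V ∧ U)) → (U → X)) = True → False = False

False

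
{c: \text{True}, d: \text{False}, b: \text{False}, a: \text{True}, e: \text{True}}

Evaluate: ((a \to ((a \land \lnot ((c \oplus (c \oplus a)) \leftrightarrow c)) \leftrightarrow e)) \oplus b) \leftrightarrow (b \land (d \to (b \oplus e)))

\text{True}

Substituting c=\text{True}, d=\text{False}, b=\text{False}, a=\text{True}, e=\text{True}:
c \oplus a = \text{True} \oplus \text{True} = \text{False}
c \oplus (c \oplus a) = \text{True} \oplus \text{False} = \text{True}
(c \oplus (c \oplus a)) \leftrightarrow c = \text{True} \leftrightarrow \text{True} = \text{True}
\lnot ((c \oplus (c \oplus a)) \leftrightarrow c) = \lnot \text{True} = \text{False}
a \land \lnot ((c \oplus (c \oplus a)) \leftrightarrow c) = \text{True} \land \text{False} = \text{False}
(a \land \lnot ((c \oplus (c \oplus a)) \leftrightarrow c)) \leftrightarrow e = \text{False} \leftrightarrow \text{True} = \text{False}
a \to ((a \land \lnot ((c \oplus (c \oplus a)) \leftrightarrow c)) \leftrightarrow e) = \text{True} \to \text{False} = \text{False}
(a \to ((a \land \lnot ((c \oplus (c \oplus a)) \leftrightarrow c)) \leftrightarrow e)) \oplus b = \text{False} \oplus \text{False} = \text{False}
b \oplus e = \text{False} \oplus \text{True} = \text{True}
d \to (b \oplus e) = \text{False} \to \text{True} = \text{True}
b \land (d \to (b \oplus e)) = \text{False} \land \text{True} = \text{False}
((a \to ((a \land \lnot ((c \oplus (c \oplus a)) \leftrightarrow c)) \leftrightarrow e)) \oplus b) \leftrightarrow (b \land (d \to (b \oplus e))) = \text{False} \leftrightarrow \text{False} = \text{True}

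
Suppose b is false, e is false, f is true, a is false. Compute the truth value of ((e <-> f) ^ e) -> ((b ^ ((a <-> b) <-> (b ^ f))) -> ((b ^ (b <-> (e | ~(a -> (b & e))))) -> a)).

True

e <-> f = False <-> True = False
(e <-> f) ^ e = False ^ False = False
a <-> b = False <-> False = True
b ^ f = False ^ True = True
(a <-> b) <-> (b ^ f) = True <-> True = True
b ^ ((a <-> b) <-> (b ^ f)) = False ^ True = True
b & e = False & False = False
a -> (b & e) = False -> False = True
~(a -> (b & e)) = ~True = False
e | ~(a -> (b & e)) = False | False = False
b <-> (e | ~(a -> (b & e))) = False <-> False = True
b ^ (b <-> (e | ~(a -> (b & e)))) = False ^ True = True
(b ^ (b <-> (e | ~(a -> (b & e))))) -> a = True -> False = False
(b ^ ((a <-> b) <-> (b ^ f))) -> ((b ^ (b <-> (e | ~(a -> (b & e))))) -> a) = True -> False = False
((e <-> f) ^ e) -> ((b ^ ((a <-> b) <-> (b ^ f))) -> ((b ^ (b <-> (e | ~(a -> (b & e))))) -> a)) = False -> False = True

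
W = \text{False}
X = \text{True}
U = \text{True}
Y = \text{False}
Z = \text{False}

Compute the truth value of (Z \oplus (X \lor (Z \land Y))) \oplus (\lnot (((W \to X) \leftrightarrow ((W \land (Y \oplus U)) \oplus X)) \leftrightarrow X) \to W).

Z \land Y = \text{False} \land \text{False} = \text{False}
X \lor (Z \land Y) = \text{True} \lor \text{False} = \text{True}
Z \oplus (X \lor (Z \land Y)) = \text{False} \oplus \text{True} = \text{True}
W \to X = \text{False} \to \text{True} = \text{True}
Y \oplus U = \text{False} \oplus \text{True} = \text{True}
W \land (Y \oplus U) = \text{False} \land \text{True} = \text{False}
(W \land (Y \oplus U)) \oplus X = \text{False} \oplus \text{True} = \text{True}
(W \to X) \leftrightarrow ((W \land (Y \oplus U)) \oplus X) = \text{True} \leftrightarrow \text{True} = \text{True}
((W \to X) \leftrightarrow ((W \land (Y \oplus U)) \oplus X)) \leftrightarrow X = \text{True} \leftrightarrow \text{True} = \text{True}
\lnot (((W \to X) \leftrightarrow ((W \land (Y \oplus U)) \oplus X)) \leftrightarrow X) = \lnot \text{True} = \text{False}
\lnot (((W \to X) \leftrightarrow ((W \land (Y \oplus U)) \oplus X)) \leftrightarrow X) \to W = \text{False} \to \text{False} = \text{True}
(Z \oplus (X \lor (Z \land Y))) \oplus (\lnot (((W \to X) \leftrightarrow ((W \land (Y \oplus U)) \oplus X)) \leftrightarrow X) \to W) = \text{True} \oplus \text{True} = \text{False}

\text{False}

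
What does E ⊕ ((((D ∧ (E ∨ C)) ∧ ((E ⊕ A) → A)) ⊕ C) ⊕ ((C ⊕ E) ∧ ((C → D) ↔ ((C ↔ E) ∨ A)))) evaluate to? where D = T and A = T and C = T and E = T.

E ∨ C = T ∨ T = T
D ∧ (E ∨ C) = T ∧ T = T
E ⊕ A = T ⊕ T = F
(E ⊕ A) → A = F → T = T
(D ∧ (E ∨ C)) ∧ ((E ⊕ A) → A) = T ∧ T = T
((D ∧ (E ∨ C)) ∧ ((E ⊕ A) → A)) ⊕ C = T ⊕ T = F
C ⊕ E = T ⊕ T = F
C → D = T → T = T
C ↔ E = T ↔ T = T
(C ↔ E) ∨ A = T ∨ T = T
(C → D) ↔ ((C ↔ E) ∨ A) = T ↔ T = T
(C ⊕ E) ∧ ((C → D) ↔ ((C ↔ E) ∨ A)) = F ∧ T = F
(((D ∧ (E ∨ C)) ∧ ((E ⊕ A) → A)) ⊕ C) ⊕ ((C ⊕ E) ∧ ((C → D) ↔ ((C ↔ E) ∨ A))) = F ⊕ F = F
E ⊕ ((((D ∧ (E ∨ C)) ∧ ((E ⊕ A) → A)) ⊕ C) ⊕ ((C ⊕ E) ∧ ((C → D) ↔ ((C ↔ E) ∨ A)))) = T ⊕ F = T

T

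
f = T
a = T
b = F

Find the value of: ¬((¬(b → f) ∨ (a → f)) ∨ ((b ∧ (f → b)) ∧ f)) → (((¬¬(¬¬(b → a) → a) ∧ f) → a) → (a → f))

T

b → f = F → T = T
¬(b → f) = ¬T = F
a → f = T → T = T
¬(b → f) ∨ (a → f) = F ∨ T = T
f → b = T → F = F
b ∧ (f → b) = F ∧ F = F
(b ∧ (f → b)) ∧ f = F ∧ T = F
(¬(b → f) ∨ (a → f)) ∨ ((b ∧ (f → b)) ∧ f) = T ∨ F = T
¬((¬(b → f) ∨ (a → f)) ∨ ((b ∧ (f → b)) ∧ f)) = ¬T = F
b → a = F → T = T
¬(b → a) = ¬T = F
¬¬(b → a) = ¬F = T
¬¬(b → a) → a = T → T = T
¬(¬¬(b → a) → a) = ¬T = F
¬¬(¬¬(b → a) → a) = ¬F = T
¬¬(¬¬(b → a) → a) ∧ f = T ∧ T = T
(¬¬(¬¬(b → a) → a) ∧ f) → a = T → T = T
a → f = T → T = T
((¬¬(¬¬(b → a) → a) ∧ f) → a) → (a → f) = T → T = T
¬((¬(b → f) ∨ (a → f)) ∨ ((b ∧ (f → b)) ∧ f)) → (((¬¬(¬¬(b → a) → a) ∧ f) → a) → (a → f)) = F → T = T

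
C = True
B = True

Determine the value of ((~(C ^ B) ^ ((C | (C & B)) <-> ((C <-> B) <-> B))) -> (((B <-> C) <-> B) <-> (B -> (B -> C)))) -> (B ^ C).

False

C ^ B = True ^ True = False
~(C ^ B) = ~False = True
C & B = True & True = True
C | (C & B) = True | True = True
C <-> B = True <-> True = True
(C <-> B) <-> B = True <-> True = True
(C | (C & B)) <-> ((C <-> B) <-> B) = True <-> True = True
~(C ^ B) ^ ((C | (C & B)) <-> ((C <-> B) <-> B)) = True ^ True = False
B <-> C = True <-> True = True
(B <-> C) <-> B = True <-> True = True
B -> C = True -> True = True
B -> (B -> C) = True -> True = True
((B <-> C) <-> B) <-> (B -> (B -> C)) = True <-> True = True
(~(C ^ B) ^ ((C | (C & B)) <-> ((C <-> B) <-> B))) -> (((B <-> C) <-> B) <-> (B -> (B -> C))) = False -> True = True
B ^ C = True ^ True = False
((~(C ^ B) ^ ((C | (C & B)) <-> ((C <-> B) <-> B))) -> (((B <-> C) <-> B) <-> (B -> (B -> C)))) -> (B ^ C) = True -> False = False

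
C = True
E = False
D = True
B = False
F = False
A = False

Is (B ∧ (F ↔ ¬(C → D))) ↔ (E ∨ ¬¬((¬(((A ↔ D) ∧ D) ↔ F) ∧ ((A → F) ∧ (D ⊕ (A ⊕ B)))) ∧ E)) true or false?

True

C → D = True → True = True
¬(C → D) = ¬True = False
F ↔ ¬(C → D) = False ↔ False = True
B ∧ (F ↔ ¬(C → D)) = False ∧ True = False
A ↔ D = False ↔ True = False
(A ↔ D) ∧ D = False ∧ True = False
((A ↔ D) ∧ D) ↔ F = False ↔ False = True
¬(((A ↔ D) ∧ D) ↔ F) = ¬True = False
A → F = False → False = True
A ⊕ B = False ⊕ False = False
D ⊕ (A ⊕ B) = True ⊕ False = True
(A → F) ∧ (D ⊕ (A ⊕ B)) = True ∧ True = True
¬(((A ↔ D) ∧ D) ↔ F) ∧ ((A → F) ∧ (D ⊕ (A ⊕ B))) = False ∧ True = False
(¬(((A ↔ D) ∧ D) ↔ F) ∧ ((A → F) ∧ (D ⊕ (A ⊕ B)))) ∧ E = False ∧ False = False
¬((¬(((A ↔ D) ∧ D) ↔ F) ∧ ((A → F) ∧ (D ⊕ (A ⊕ B)))) ∧ E) = ¬False = True
¬¬((¬(((A ↔ D) ∧ D) ↔ F) ∧ ((A → F) ∧ (D ⊕ (A ⊕ B)))) ∧ E) = ¬True = False
E ∨ ¬¬((¬(((A ↔ D) ∧ D) ↔ F) ∧ ((A → F) ∧ (D ⊕ (A ⊕ B)))) ∧ E) = False ∨ False = False
(B ∧ (F ↔ ¬(C → D))) ↔ (E ∨ ¬¬((¬(((A ↔ D) ∧ D) ↔ F) ∧ ((A → F) ∧ (D ⊕ (A ⊕ B)))) ∧ E)) = False ↔ False = True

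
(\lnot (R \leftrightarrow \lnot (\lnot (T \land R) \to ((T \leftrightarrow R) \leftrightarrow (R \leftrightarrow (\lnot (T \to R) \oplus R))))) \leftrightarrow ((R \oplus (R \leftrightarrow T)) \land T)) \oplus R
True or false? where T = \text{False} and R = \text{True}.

\text{False}

T \land R = \text{False} \land \text{True} = \text{False}
\lnot (T \land R) = \lnot \text{False} = \text{True}
T \leftrightarrow R = \text{False} \leftrightarrow \text{True} = \text{False}
T \to R = \text{False} \to \text{True} = \text{True}
\lnot (T \to R) = \lnot \text{True} = \text{False}
\lnot (T \to R) \oplus R = \text{False} \oplus \text{True} = \text{True}
R \leftrightarrow (\lnot (T \to R) \oplus R) = \text{True} \leftrightarrow \text{True} = \text{True}
(T \leftrightarrow R) \leftrightarrow (R \leftrightarrow (\lnot (T \to R) \oplus R)) = \text{False} \leftrightarrow \text{True} = \text{False}
\lnot (T \land R) \to ((T \leftrightarrow R) \leftrightarrow (R \leftrightarrow (\lnot (T \to R) \oplus R))) = \text{True} \to \text{False} = \text{False}
\lnot (\lnot (T \land R) \to ((T \leftrightarrow R) \leftrightarrow (R \leftrightarrow (\lnot (T \to R) \oplus R)))) = \lnot \text{False} = \text{True}
R \leftrightarrow \lnot (\lnot (T \land R) \to ((T \leftrightarrow R) \leftrightarrow (R \leftrightarrow (\lnot (T \to R) \oplus R)))) = \text{True} \leftrightarrow \text{True} = \text{True}
\lnot (R \leftrightarrow \lnot (\lnot (T \land R) \to ((T \leftrightarrow R) \leftrightarrow (R \leftrightarrow (\lnot (T \to R) \oplus R))))) = \lnot \text{True} = \text{False}
R \leftrightarrow T = \text{True} \leftrightarrow \text{False} = \text{False}
R \oplus (R \leftrightarrow T) = \text{True} \oplus \text{False} = \text{True}
(R \oplus (R \leftrightarrow T)) \land T = \text{True} \land \text{False} = \text{False}
\lnot (R \leftrightarrow \lnot (\lnot (T \land R) \to ((T \leftrightarrow R) \leftrightarrow (R \leftrightarrow (\lnot (T \to R) \oplus R))))) \leftrightarrow ((R \oplus (R \leftrightarrow T)) \land T) = \text{False} \leftrightarrow \text{False} = \text{True}
(\lnot (R \leftrightarrow \lnot (\lnot (T \land R) \to ((T \leftrightarrow R) \leftrightarrow (R \leftrightarrow (\lnot (T \to R) \oplus R))))) \leftrightarrow ((R \oplus (R \leftrightarrow T)) \land T)) \oplus R = \text{True} \oplus \text{True} = \text{False}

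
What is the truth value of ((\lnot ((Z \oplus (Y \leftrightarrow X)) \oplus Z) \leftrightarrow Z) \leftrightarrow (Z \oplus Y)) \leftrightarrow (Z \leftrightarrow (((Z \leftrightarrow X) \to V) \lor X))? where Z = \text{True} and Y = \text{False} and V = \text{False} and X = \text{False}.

Y \leftrightarrow X = \text{False} \leftrightarrow \text{False} = \text{True}
Z \oplus (Y \leftrightarrow X) = \text{True} \oplus \text{True} = \text{False}
(Z \oplus (Y \leftrightarrow X)) \oplus Z = \text{False} \oplus \text{True} = \text{True}
\lnot ((Z \oplus (Y \leftrightarrow X)) \oplus Z) = \lnot \text{True} = \text{False}
\lnot ((Z \oplus (Y \leftrightarrow X)) \oplus Z) \leftrightarrow Z = \text{False} \leftrightarrow \text{True} = \text{False}
Z \oplus Y = \text{True} \oplus \text{False} = \text{True}
(\lnot ((Z \oplus (Y \leftrightarrow X)) \oplus Z) \leftrightarrow Z) \leftrightarrow (Z \oplus Y) = \text{False} \leftrightarrow \text{True} = \text{False}
Z \leftrightarrow X = \text{True} \leftrightarrow \text{False} = \text{False}
(Z \leftrightarrow X) \to V = \text{False} \to \text{False} = \text{True}
((Z \leftrightarrow X) \to V) \lor X = \text{True} \lor \text{False} = \text{True}
Z \leftrightarrow (((Z \leftrightarrow X) \to V) \lor X) = \text{True} \leftrightarrow \text{True} = \text{True}
((\lnot ((Z \oplus (Y \leftrightarrow X)) \oplus Z) \leftrightarrow Z) \leftrightarrow (Z \oplus Y)) \leftrightarrow (Z \leftrightarrow (((Z \leftrightarrow X) \to V) \lor X)) = \text{False} \leftrightarrow \text{True} = \text{False}

\text{False}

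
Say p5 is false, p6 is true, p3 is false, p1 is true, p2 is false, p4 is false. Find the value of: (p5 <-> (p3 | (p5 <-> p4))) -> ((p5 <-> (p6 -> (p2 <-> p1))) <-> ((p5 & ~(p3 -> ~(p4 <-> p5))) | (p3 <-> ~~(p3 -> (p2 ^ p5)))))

p5 <-> p4 = False <-> False = True
p3 | (p5 <-> p4) = False | True = True
p5 <-> (p3 | (p5 <-> p4)) = False <-> True = False
p2 <-> p1 = False <-> True = False
p6 -> (p2 <-> p1) = True -> False = False
p5 <-> (p6 -> (p2 <-> p1)) = False <-> False = True
p4 <-> p5 = False <-> False = True
~(p4 <-> p5) = ~True = False
p3 -> ~(p4 <-> p5) = False -> False = True
~(p3 -> ~(p4 <-> p5)) = ~True = False
p5 & ~(p3 -> ~(p4 <-> p5)) = False & False = False
p2 ^ p5 = False ^ False = False
p3 -> (p2 ^ p5) = False -> False = True
~(p3 -> (p2 ^ p5)) = ~True = False
~~(p3 -> (p2 ^ p5)) = ~False = True
p3 <-> ~~(p3 -> (p2 ^ p5)) = False <-> True = False
(p5 & ~(p3 -> ~(p4 <-> p5))) | (p3 <-> ~~(p3 -> (p2 ^ p5))) = False | False = False
(p5 <-> (p6 -> (p2 <-> p1))) <-> ((p5 & ~(p3 -> ~(p4 <-> p5))) | (p3 <-> ~~(p3 -> (p2 ^ p5)))) = True <-> False = False
(p5 <-> (p3 | (p5 <-> p4))) -> ((p5 <-> (p6 -> (p2 <-> p1))) <-> ((p5 & ~(p3 -> ~(p4 <-> p5))) | (p3 <-> ~~(p3 -> (p2 ^ p5))))) = False -> False = True

True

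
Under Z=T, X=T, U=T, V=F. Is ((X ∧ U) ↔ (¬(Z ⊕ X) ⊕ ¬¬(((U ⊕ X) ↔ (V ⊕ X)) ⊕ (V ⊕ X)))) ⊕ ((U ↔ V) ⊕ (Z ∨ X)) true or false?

X ∧ U = T ∧ T = T
Z ⊕ X = T ⊕ T = F
¬(Z ⊕ X) = ¬F = T
U ⊕ X = T ⊕ T = F
V ⊕ X = F ⊕ T = T
(U ⊕ X) ↔ (V ⊕ X) = F ↔ T = F
V ⊕ X = F ⊕ T = T
((U ⊕ X) ↔ (V ⊕ X)) ⊕ (V ⊕ X) = F ⊕ T = T
¬(((U ⊕ X) ↔ (V ⊕ X)) ⊕ (V ⊕ X)) = ¬T = F
¬¬(((U ⊕ X) ↔ (V ⊕ X)) ⊕ (V ⊕ X)) = ¬F = T
¬(Z ⊕ X) ⊕ ¬¬(((U ⊕ X) ↔ (V ⊕ X)) ⊕ (V ⊕ X)) = T ⊕ T = F
(X ∧ U) ↔ (¬(Z ⊕ X) ⊕ ¬¬(((U ⊕ X) ↔ (V ⊕ X)) ⊕ (V ⊕ X))) = T ↔ F = F
U ↔ V = T ↔ F = F
Z ∨ X = T ∨ T = T
(U ↔ V) ⊕ (Z ∨ X) = F ⊕ T = T
((X ∧ U) ↔ (¬(Z ⊕ X) ⊕ ¬¬(((U ⊕ X) ↔ (V ⊕ X)) ⊕ (V ⊕ X)))) ⊕ ((U ↔ V) ⊕ (Z ∨ X)) = F ⊕ T = T

T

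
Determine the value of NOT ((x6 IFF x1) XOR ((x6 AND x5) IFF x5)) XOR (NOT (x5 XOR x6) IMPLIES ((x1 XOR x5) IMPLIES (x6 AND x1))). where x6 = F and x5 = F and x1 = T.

F

x6 IFF x1 = F IFF T = F
x6 AND x5 = F AND F = F
(x6 AND x5) IFF x5 = F IFF F = T
(x6 IFF x1) XOR ((x6 AND x5) IFF x5) = F XOR T = T
NOT ((x6 IFF x1) XOR ((x6 AND x5) IFF x5)) = NOT T = F
x5 XOR x6 = F XOR F = F
NOT (x5 XOR x6) = NOT F = T
x1 XOR x5 = T XOR F = T
x6 AND x1 = F AND T = F
(x1 XOR x5) IMPLIES (x6 AND x1) = T IMPLIES F = F
NOT (x5 XOR x6) IMPLIES ((x1 XOR x5) IMPLIES (x6 AND x1)) = T IMPLIES F = F
NOT ((x6 IFF x1) XOR ((x6 AND x5) IFF x5)) XOR (NOT (x5 XOR x6) IMPLIES ((x1 XOR x5) IMPLIES (x6 AND x1))) = F XOR F = F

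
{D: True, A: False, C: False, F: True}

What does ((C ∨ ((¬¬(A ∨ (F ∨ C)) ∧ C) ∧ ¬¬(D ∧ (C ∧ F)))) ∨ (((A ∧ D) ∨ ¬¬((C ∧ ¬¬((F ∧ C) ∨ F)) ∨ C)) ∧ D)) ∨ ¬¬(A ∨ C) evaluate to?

F ∨ C = True ∨ False = True
A ∨ (F ∨ C) = False ∨ True = True
¬(A ∨ (F ∨ C)) = ¬True = False
¬¬(A ∨ (F ∨ C)) = ¬False = True
¬¬(A ∨ (F ∨ C)) ∧ C = True ∧ False = False
C ∧ F = False ∧ True = False
D ∧ (C ∧ F) = True ∧ False = False
¬(D ∧ (C ∧ F)) = ¬False = True
¬¬(D ∧ (C ∧ F)) = ¬True = False
(¬¬(A ∨ (F ∨ C)) ∧ C) ∧ ¬¬(D ∧ (C ∧ F)) = False ∧ False = False
C ∨ ((¬¬(A ∨ (F ∨ C)) ∧ C) ∧ ¬¬(D ∧ (C ∧ F))) = False ∨ False = False
A ∧ D = False ∧ True = False
F ∧ C = True ∧ False = False
(F ∧ C) ∨ F = False ∨ True = True
¬((F ∧ C) ∨ F) = ¬True = False
¬¬((F ∧ C) ∨ F) = ¬False = True
C ∧ ¬¬((F ∧ C) ∨ F) = False ∧ True = False
(C ∧ ¬¬((F ∧ C) ∨ F)) ∨ C = False ∨ False = False
¬((C ∧ ¬¬((F ∧ C) ∨ F)) ∨ C) = ¬False = True
¬¬((C ∧ ¬¬((F ∧ C) ∨ F)) ∨ C) = ¬True = False
(A ∧ D) ∨ ¬¬((C ∧ ¬¬((F ∧ C) ∨ F)) ∨ C) = False ∨ False = False
((A ∧ D) ∨ ¬¬((C ∧ ¬¬((F ∧ C) ∨ F)) ∨ C)) ∧ D = False ∧ True = False
(C ∨ ((¬¬(A ∨ (F ∨ C)) ∧ C) ∧ ¬¬(D ∧ (C ∧ F)))) ∨ (((A ∧ D) ∨ ¬¬((C ∧ ¬¬((F ∧ C) ∨ F)) ∨ C)) ∧ D) = False ∨ False = False
A ∨ C = False ∨ False = False
¬(A ∨ C) = ¬False = True
¬¬(A ∨ C) = ¬True = False
((C ∨ ((¬¬(A ∨ (F ∨ C)) ∧ C) ∧ ¬¬(D ∧ (C ∧ F)))) ∨ (((A ∧ D) ∨ ¬¬((C ∧ ¬¬((F ∧ C) ∨ F)) ∨ C)) ∧ D)) ∨ ¬¬(A ∨ C) = False ∨ False = False

False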